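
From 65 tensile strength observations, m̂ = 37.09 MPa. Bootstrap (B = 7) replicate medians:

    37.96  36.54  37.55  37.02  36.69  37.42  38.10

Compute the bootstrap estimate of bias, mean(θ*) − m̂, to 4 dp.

mean(θ*) = (37.96 + 36.54 + 37.55 + 37.02 + 36.69 + 37.42 + 38.10) / 7 = 37.32571
bias = 37.32571 − 37.09

bias = +0.2357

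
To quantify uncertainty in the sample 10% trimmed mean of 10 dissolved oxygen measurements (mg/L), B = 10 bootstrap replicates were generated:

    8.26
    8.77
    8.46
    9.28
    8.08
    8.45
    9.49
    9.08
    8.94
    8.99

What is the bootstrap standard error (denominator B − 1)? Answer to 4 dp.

Bootstrap SE is the standard deviation of the 10 replicate 10% trimmed means.
Mean of replicates: (8.26 + 8.77 + 8.46 + 9.28 + 8.08 + 8.45 + 9.49 + 9.08 + 8.94 + 8.99) / 10 = 87.80000 / 10 = 8.78000
Sum of squared deviations: (−0.52000)² + (−0.01000)² + (−0.32000)² + (+0.50000)² + (−0.70000)² + (−0.33000)² + (+0.71000)² + (+0.30000)² + (+0.16000)² + (+0.21000)² = 1.88560
Variance = 1.88560 / 9 = 0.20951
SE* = √0.20951

SE* = 0.4577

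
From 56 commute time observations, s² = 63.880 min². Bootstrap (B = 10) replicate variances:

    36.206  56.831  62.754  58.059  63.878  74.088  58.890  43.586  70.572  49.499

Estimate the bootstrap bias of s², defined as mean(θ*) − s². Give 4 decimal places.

mean(θ*) = (36.206 + 56.831 + 62.754 + 58.059 + 63.878 + 74.088 + 58.890 + 43.586 + 70.572 + 49.499) / 10 = 57.43630
bias = 57.43630 − 63.880

bias = −6.4437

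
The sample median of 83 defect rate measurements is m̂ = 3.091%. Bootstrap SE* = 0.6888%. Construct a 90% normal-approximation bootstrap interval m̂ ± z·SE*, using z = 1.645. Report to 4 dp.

(1.9579, 4.2241)

Margin = 1.645 × 0.6888 = 1.13308
Interval: 3.091 ± 1.13308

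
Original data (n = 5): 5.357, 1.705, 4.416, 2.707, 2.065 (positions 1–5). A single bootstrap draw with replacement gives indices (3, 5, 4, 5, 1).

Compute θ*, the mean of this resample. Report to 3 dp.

Resample values: 4.416, 2.065, 2.707, 2.065, 5.357.
Mean = (4.416 + 2.065 + 2.707 + 2.065 + 5.357) / 5 = 16.6100 / 5 = 3.322

θ* = 3.322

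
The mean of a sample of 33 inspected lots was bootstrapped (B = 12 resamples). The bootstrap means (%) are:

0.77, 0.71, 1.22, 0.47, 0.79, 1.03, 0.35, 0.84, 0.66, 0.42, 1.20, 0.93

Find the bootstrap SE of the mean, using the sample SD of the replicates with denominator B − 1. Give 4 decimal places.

Bootstrap SE is the standard deviation of the 12 replicate means.
Mean of replicates: (0.77 + 0.71 + 1.22 + 0.47 + 0.79 + 1.03 + 0.35 + 0.84 + 0.66 + 0.42 + 1.20 + 0.93) / 12 = 9.39000 / 12 = 0.78250
Sum of squared deviations: (−0.01250)² + (−0.07250)² + (+0.43750)² + (−0.31250)² + (+0.00750)² + (+0.24750)² + (−0.43250)² + (+0.05750)² + (−0.12250)² + (−0.36250)² + (+0.41750)² + (+0.14750)² = 0.88862
Variance = 0.88862 / 11 = 0.08078
SE* = √0.08078

SE* = 0.2842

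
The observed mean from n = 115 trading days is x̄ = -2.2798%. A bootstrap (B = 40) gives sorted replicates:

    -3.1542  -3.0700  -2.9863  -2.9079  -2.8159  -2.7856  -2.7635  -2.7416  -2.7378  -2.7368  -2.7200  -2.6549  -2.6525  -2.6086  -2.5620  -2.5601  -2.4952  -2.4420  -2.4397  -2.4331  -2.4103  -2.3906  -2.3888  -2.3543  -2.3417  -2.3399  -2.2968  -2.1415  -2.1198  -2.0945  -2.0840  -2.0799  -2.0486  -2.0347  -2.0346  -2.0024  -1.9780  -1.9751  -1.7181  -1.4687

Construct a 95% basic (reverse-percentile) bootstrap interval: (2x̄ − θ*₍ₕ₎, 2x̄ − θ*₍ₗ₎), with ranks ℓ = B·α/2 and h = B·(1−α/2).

(-2.8415, -1.4054)

Percentile endpoints at ranks 1 and 39: θ*₍1₎ = -3.1542, θ*₍39₎ = -1.7181.
Basic interval reflects these around x̄:
  lower = 2 × -2.2798 − -1.7181 = -2.8415
  upper = 2 × -2.2798 − -3.1542 = -1.4054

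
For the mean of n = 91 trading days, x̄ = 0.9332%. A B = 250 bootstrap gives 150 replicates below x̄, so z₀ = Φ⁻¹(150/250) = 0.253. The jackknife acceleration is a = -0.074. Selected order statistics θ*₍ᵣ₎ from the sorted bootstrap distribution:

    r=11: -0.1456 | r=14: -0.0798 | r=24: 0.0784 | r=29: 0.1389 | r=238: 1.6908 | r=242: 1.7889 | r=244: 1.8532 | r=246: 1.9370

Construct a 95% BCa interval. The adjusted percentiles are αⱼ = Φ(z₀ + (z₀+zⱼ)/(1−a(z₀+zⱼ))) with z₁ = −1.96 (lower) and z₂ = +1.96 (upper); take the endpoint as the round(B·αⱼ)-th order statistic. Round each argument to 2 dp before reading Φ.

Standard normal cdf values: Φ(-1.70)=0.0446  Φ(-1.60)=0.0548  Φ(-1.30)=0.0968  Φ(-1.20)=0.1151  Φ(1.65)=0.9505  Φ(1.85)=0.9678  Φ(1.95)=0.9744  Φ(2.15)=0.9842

(-0.1456, 1.9370)

Lower: z₀ + z₁ = 0.253 + (-1.960) = -1.707; 1 − a(z₀+z₁) = 1 − (-0.074)(-1.707) = 0.8737; argument = 0.253 + (-1.707)/0.8737 = -1.7008 → -1.70.
α₁ = Φ(-1.70) = 0.0446; rank = round(250 × 0.0446) = 11; θ*₍11₎ = -0.1456.
Upper: z₀ + z₂ = 2.213; 1 − a(z₀+z₂) = 1.1638; argument = 2.1546 → 2.15; α₂ = 0.9842; rank = 246; θ*₍246₎ = 1.9370.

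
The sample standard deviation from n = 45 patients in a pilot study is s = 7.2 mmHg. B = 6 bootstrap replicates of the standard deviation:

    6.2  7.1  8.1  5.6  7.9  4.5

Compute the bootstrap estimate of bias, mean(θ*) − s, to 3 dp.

bias = −0.633

mean(θ*) = (6.2 + 7.1 + 8.1 + 5.6 + 7.9 + 4.5) / 6 = 6.5667
bias = 6.5667 − 7.2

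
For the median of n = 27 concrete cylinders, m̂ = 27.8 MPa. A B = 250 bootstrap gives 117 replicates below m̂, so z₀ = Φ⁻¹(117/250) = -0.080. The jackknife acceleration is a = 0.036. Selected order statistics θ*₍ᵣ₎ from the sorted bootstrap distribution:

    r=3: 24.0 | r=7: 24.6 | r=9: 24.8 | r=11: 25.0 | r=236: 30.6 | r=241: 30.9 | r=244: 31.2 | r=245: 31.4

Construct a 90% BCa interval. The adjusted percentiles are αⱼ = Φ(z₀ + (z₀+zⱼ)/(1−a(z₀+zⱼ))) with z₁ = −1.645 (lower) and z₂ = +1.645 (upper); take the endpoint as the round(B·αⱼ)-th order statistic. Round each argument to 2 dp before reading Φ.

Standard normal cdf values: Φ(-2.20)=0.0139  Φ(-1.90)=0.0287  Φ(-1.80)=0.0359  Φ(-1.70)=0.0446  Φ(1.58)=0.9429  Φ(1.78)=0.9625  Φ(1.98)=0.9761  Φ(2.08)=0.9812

Lower: z₀ + z₁ = -0.080 + (-1.645) = -1.725; 1 − a(z₀+z₁) = 1 − (0.036)(-1.725) = 1.0621; argument = -0.080 + (-1.725)/1.0621 = -1.7041 → -1.70.
α₁ = Φ(-1.70) = 0.0446; rank = round(250 × 0.0446) = 11; θ*₍11₎ = 25.0.
Upper: z₀ + z₂ = 1.565; 1 − a(z₀+z₂) = 0.9437; argument = 1.5784 → 1.58; α₂ = 0.9429; rank = 236; θ*₍236₎ = 30.6.

(25.0, 30.6)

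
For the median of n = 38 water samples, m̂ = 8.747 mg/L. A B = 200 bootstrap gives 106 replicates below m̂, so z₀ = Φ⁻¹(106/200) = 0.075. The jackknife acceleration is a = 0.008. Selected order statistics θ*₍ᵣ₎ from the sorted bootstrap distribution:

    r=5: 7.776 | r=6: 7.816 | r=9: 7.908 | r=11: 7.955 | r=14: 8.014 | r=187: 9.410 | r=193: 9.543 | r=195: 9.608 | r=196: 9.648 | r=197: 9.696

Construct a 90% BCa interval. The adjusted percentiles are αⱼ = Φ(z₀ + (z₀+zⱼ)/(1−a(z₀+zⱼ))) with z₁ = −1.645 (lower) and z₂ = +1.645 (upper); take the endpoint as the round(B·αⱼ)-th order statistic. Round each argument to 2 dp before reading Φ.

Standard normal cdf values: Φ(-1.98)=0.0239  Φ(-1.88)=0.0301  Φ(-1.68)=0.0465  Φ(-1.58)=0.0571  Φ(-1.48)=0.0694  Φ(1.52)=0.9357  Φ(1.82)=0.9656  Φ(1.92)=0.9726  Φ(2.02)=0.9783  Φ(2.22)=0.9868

Lower: z₀ + z₁ = 0.075 + (-1.645) = -1.570; 1 − a(z₀+z₁) = 1 − (0.008)(-1.570) = 1.0126; argument = 0.075 + (-1.570)/1.0126 = -1.4755 → -1.48.
α₁ = Φ(-1.48) = 0.0694; rank = round(200 × 0.0694) = 14; θ*₍14₎ = 8.014.
Upper: z₀ + z₂ = 1.720; 1 − a(z₀+z₂) = 0.9862; argument = 1.8190 → 1.82; α₂ = 0.9656; rank = 193; θ*₍193₎ = 9.543.

(8.014, 9.543)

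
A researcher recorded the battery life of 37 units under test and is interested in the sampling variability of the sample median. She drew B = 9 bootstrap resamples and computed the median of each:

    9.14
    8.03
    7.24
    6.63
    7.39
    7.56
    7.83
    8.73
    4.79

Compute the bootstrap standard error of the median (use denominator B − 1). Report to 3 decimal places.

SE* = 1.264

Bootstrap SE is the standard deviation of the 9 replicate medians.
Mean of replicates: (9.14 + 8.03 + 7.24 + 6.63 + 7.39 + 7.56 + 7.83 + 8.73 + 4.79) / 9 = 67.3400 / 9 = 7.4822
Sum of squared deviations: (+1.6578)² + (+0.5478)² + (−0.2422)² + (−0.8522)² + (−0.0922)² + (+0.0778)² + (+0.3478)² + (+1.2478)² + (−2.6922)² = 12.7738
Variance = 12.7738 / 8 = 1.5967
SE* = √1.5967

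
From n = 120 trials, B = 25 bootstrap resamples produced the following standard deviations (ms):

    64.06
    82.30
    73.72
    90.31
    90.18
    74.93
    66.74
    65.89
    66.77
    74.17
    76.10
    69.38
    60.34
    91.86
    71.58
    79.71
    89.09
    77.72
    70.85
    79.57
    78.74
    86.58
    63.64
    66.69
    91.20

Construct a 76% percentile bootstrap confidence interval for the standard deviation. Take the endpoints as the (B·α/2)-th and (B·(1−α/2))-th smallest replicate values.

Sorted replicates: 60.34, 63.64, 64.06, 65.89, 66.69, 66.74, 66.77, 69.38, 70.85, 71.58, 73.72, 74.17, 74.93, 76.10, 77.72, 78.74, 79.57, 79.71, 82.30, 86.58, 89.09, 90.18, 90.31, 91.20, 91.86
α = 0.24; lower rank = 25 × 0.120 = 3; upper rank = 25 × 0.880 = 22.
The 3rd smallest replicate is 64.06; the 22nd is 90.18.

(64.06, 90.18)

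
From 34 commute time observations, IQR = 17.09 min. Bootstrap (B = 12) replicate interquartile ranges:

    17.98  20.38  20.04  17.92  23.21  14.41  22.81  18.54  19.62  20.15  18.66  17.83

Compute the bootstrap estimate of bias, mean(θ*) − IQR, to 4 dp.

mean(θ*) = (17.98 + 20.38 + 20.04 + 17.92 + 23.21 + 14.41 + 22.81 + 18.54 + 19.62 + 20.15 + 18.66 + 17.83) / 12 = 19.29583
bias = 19.29583 − 17.09

bias = +2.2058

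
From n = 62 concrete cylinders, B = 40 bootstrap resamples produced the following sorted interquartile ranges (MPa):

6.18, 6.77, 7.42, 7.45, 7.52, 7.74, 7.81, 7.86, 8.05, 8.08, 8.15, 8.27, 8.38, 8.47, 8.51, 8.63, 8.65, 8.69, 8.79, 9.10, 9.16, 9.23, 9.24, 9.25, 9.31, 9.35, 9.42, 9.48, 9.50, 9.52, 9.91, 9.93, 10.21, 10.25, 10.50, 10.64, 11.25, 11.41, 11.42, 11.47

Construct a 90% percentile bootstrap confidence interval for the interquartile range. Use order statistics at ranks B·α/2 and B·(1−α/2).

α = 0.10; lower rank = 40 × 0.050 = 2; upper rank = 40 × 0.950 = 38.
The 2nd smallest replicate is 6.77; the 38th is 11.41.

(6.77, 11.41)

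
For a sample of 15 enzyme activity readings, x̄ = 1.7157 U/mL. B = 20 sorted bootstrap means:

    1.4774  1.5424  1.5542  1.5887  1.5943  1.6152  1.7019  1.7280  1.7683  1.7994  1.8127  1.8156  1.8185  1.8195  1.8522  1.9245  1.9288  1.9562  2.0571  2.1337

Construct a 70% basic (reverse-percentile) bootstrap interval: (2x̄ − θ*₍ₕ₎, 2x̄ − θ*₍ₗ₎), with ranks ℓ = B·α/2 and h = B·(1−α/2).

Percentile endpoints at ranks 3 and 17: θ*₍3₎ = 1.5542, θ*₍17₎ = 1.9288.
Basic interval reflects these around x̄:
  lower = 2 × 1.7157 − 1.9288 = 1.5026
  upper = 2 × 1.7157 − 1.5542 = 1.8772

(1.5026, 1.8772)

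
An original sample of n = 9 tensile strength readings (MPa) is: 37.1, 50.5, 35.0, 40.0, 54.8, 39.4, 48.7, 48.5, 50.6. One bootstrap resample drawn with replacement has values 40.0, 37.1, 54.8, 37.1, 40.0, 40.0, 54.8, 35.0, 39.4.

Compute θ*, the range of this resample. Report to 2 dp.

θ* = 19.80

Range = 54.8 − 35.0 = 19.80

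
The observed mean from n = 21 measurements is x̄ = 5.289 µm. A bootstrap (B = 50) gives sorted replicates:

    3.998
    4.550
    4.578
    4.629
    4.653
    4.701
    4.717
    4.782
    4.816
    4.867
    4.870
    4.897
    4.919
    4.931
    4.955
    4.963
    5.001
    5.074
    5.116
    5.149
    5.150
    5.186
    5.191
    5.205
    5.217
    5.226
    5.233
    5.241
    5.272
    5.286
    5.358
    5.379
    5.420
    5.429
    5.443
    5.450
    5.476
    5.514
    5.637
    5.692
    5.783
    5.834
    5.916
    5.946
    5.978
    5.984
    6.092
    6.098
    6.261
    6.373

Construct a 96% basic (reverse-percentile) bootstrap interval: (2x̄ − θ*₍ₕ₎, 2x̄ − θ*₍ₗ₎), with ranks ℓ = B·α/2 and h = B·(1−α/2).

Percentile endpoints at ranks 1 and 49: θ*₍1₎ = 3.998, θ*₍49₎ = 6.261.
Basic interval reflects these around x̄:
  lower = 2 × 5.289 − 6.261 = 4.317
  upper = 2 × 5.289 − 3.998 = 6.580

(4.317, 6.580)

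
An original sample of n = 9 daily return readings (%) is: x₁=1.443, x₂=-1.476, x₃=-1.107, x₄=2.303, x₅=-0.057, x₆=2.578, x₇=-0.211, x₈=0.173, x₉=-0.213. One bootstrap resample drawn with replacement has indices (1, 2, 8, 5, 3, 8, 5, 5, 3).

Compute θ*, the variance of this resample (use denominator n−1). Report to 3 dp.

θ* = 0.788

Resample values: 1.443, -1.476, 0.173, -0.057, -1.107, 0.173, -0.057, -0.057, -1.107.
Mean = -0.2302; sum of squared deviations = 6.3043
s² = 6.3043 / 8 = 0.7880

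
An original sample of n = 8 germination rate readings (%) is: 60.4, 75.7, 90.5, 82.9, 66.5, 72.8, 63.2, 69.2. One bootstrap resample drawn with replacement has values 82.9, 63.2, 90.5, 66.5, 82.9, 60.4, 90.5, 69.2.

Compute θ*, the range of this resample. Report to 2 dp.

θ* = 30.10

Range = 90.5 − 60.4 = 30.10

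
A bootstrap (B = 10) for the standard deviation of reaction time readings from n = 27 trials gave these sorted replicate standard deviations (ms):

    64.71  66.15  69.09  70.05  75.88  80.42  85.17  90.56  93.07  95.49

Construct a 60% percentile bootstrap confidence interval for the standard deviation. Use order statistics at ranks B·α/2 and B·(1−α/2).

α = 0.40; lower rank = 10 × 0.200 = 2; upper rank = 10 × 0.800 = 8.
The 2nd smallest replicate is 66.15; the 8th is 90.56.

(66.15, 90.56)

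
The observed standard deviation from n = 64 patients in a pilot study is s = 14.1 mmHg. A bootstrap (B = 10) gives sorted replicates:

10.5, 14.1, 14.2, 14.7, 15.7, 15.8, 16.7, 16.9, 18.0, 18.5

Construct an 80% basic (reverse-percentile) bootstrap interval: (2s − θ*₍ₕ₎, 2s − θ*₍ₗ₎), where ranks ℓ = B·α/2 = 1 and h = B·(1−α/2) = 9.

Percentile endpoints at ranks 1 and 9: θ*₍1₎ = 10.5, θ*₍9₎ = 18.0.
Basic interval reflects these around s:
  lower = 2 × 14.1 − 18.0 = 10.2
  upper = 2 × 14.1 − 10.5 = 17.7

(10.2, 17.7)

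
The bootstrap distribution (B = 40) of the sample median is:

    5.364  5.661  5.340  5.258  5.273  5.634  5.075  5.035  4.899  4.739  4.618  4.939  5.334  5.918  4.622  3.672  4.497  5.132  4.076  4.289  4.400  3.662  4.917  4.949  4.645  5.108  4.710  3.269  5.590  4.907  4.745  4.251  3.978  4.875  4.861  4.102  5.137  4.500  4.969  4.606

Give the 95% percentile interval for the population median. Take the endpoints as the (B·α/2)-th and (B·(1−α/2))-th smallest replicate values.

(3.269, 5.661)

Sorted replicates: 3.269, 3.662, 3.672, 3.978, 4.076, 4.102, 4.251, 4.289, 4.400, 4.497, 4.500, 4.606, 4.618, 4.622, 4.645, 4.710, 4.739, 4.745, 4.861, 4.875, 4.899, 4.907, 4.917, 4.939, 4.949, 4.969, 5.035, 5.075, 5.108, 5.132, 5.137, 5.258, 5.273, 5.334, 5.340, 5.364, 5.590, 5.634, 5.661, 5.918
α = 0.05; lower rank = 40 × 0.025 = 1; upper rank = 40 × 0.975 = 39.
The 1st smallest replicate is 3.269; the 39th is 5.661.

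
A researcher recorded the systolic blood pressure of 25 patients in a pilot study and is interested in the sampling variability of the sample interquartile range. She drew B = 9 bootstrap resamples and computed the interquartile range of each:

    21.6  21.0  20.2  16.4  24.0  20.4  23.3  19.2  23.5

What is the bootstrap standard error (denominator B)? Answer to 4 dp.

SE* = 2.2672

Bootstrap SE is the standard deviation of the 9 replicate interquartile ranges.
Mean of replicates: (21.6 + 21.0 + 20.2 + 16.4 + 24.0 + 20.4 + 23.3 + 19.2 + 23.5) / 9 = 189.60000 / 9 = 21.06667
Sum of squared deviations: (+0.53333)² + (−0.06667)² + (−0.86667)² + (−4.66667)² + (+2.93333)² + (−0.66667)² + (+2.23333)² + (−1.86667)² + (+2.43333)² = 46.26000
Variance = 46.26000 / 9 = 5.14000
SE* = √5.14000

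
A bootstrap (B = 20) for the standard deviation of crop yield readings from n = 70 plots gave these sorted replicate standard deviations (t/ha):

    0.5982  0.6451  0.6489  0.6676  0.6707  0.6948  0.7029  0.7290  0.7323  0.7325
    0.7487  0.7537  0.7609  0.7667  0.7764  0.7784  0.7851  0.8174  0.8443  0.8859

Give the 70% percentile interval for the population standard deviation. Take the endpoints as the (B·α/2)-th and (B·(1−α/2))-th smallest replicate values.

α = 0.30; lower rank = 20 × 0.150 = 3; upper rank = 20 × 0.850 = 17.
The 3rd smallest replicate is 0.6489; the 17th is 0.7851.

(0.6489, 0.7851)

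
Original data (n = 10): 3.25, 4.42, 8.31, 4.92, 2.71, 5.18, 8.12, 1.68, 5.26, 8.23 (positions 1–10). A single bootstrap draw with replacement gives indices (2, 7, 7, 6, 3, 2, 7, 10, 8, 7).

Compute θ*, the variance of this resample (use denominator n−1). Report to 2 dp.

Resample values: 4.42, 8.12, 8.12, 5.18, 8.31, 4.42, 8.12, 8.23, 1.68, 8.12.
Mean = 6.4720; sum of squared deviations = 50.3864
s² = 50.3864 / 9 = 5.5985

θ* = 5.60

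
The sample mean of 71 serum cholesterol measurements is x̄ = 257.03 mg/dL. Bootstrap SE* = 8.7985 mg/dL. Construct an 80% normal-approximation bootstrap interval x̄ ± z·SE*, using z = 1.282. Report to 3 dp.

Margin = 1.282 × 8.7985 = 11.2797
Interval: 257.03 ± 11.2797

(245.750, 268.310)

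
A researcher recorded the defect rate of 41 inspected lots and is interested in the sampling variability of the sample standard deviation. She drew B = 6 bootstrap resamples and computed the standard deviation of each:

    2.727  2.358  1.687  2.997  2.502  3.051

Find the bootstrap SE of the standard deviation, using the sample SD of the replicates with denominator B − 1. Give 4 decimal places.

SE* = 0.5032

Bootstrap SE is the standard deviation of the 6 replicate standard deviations.
Mean of replicates: (2.727 + 2.358 + 1.687 + 2.997 + 2.502 + 3.051) / 6 = 15.32200 / 6 = 2.55367
Sum of squared deviations: (+0.17333)² + (−0.19567)² + (−0.86667)² + (+0.44333)² + (−0.05167)² + (+0.49733)² = 1.26600
Variance = 1.26600 / 5 = 0.25320
SE* = √0.25320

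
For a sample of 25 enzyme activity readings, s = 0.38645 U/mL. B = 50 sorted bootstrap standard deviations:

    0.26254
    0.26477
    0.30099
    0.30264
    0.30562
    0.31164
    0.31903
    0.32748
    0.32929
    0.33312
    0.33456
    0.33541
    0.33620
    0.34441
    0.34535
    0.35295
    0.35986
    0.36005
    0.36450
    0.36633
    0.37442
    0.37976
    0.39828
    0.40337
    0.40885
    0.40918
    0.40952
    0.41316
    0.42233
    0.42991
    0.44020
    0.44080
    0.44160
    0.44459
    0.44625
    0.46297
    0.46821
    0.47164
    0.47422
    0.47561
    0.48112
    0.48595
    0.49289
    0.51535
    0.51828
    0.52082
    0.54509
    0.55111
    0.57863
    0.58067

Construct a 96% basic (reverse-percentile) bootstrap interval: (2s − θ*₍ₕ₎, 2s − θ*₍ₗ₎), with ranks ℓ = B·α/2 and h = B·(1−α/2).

Percentile endpoints at ranks 1 and 49: θ*₍1₎ = 0.26254, θ*₍49₎ = 0.57863.
Basic interval reflects these around s:
  lower = 2 × 0.38645 − 0.57863 = 0.19427
  upper = 2 × 0.38645 − 0.26254 = 0.51036

(0.19427, 0.51036)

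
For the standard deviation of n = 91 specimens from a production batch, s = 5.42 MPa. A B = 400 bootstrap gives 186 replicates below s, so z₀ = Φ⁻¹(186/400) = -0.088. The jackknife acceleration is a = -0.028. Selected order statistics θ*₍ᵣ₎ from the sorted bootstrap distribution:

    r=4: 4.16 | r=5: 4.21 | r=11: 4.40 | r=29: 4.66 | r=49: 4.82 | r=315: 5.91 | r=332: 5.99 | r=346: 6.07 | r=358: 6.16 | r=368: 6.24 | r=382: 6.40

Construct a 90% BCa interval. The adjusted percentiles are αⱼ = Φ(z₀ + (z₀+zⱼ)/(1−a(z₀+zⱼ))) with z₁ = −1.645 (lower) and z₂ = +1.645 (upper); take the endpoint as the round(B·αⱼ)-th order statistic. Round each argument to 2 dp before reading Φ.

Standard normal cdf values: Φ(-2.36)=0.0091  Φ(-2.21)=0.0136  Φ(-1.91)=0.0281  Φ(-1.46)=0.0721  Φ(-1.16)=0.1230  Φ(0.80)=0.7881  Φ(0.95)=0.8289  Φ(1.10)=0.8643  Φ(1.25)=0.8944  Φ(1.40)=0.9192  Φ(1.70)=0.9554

(4.40, 6.24)

Lower: z₀ + z₁ = -0.088 + (-1.645) = -1.733; 1 − a(z₀+z₁) = 1 − (-0.028)(-1.733) = 0.9515; argument = -0.088 + (-1.733)/0.9515 = -1.9094 → -1.91.
α₁ = Φ(-1.91) = 0.0281; rank = round(400 × 0.0281) = 11; θ*₍11₎ = 4.40.
Upper: z₀ + z₂ = 1.557; 1 − a(z₀+z₂) = 1.0436; argument = 1.4040 → 1.40; α₂ = 0.9192; rank = 368; θ*₍368₎ = 6.24.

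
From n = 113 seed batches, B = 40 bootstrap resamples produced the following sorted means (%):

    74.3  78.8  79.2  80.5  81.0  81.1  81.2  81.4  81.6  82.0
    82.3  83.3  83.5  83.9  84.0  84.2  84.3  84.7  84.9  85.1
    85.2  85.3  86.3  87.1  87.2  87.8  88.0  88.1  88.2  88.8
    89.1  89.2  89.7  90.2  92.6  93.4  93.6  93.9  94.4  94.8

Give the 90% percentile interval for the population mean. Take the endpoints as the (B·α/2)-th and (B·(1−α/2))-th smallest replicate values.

(78.8, 93.9)

α = 0.10; lower rank = 40 × 0.050 = 2; upper rank = 40 × 0.950 = 38.
The 2nd smallest replicate is 78.8; the 38th is 93.9.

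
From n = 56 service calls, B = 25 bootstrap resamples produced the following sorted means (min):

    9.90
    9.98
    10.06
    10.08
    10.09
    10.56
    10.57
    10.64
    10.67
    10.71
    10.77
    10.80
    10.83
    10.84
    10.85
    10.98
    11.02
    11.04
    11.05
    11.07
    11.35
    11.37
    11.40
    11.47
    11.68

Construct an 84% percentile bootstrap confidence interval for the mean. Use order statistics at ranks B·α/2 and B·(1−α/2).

α = 0.16; lower rank = 25 × 0.080 = 2; upper rank = 25 × 0.920 = 23.
The 2nd smallest replicate is 9.98; the 23rd is 11.40.

(9.98, 11.40)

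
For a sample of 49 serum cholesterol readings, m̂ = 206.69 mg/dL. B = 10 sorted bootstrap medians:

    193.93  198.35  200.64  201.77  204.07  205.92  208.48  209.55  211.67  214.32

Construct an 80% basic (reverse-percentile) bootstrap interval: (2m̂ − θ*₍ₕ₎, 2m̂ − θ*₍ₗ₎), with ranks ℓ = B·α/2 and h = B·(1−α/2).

(201.71, 219.45)

Percentile endpoints at ranks 1 and 9: θ*₍1₎ = 193.93, θ*₍9₎ = 211.67.
Basic interval reflects these around m̂:
  lower = 2 × 206.69 − 211.67 = 201.71
  upper = 2 × 206.69 − 193.93 = 219.45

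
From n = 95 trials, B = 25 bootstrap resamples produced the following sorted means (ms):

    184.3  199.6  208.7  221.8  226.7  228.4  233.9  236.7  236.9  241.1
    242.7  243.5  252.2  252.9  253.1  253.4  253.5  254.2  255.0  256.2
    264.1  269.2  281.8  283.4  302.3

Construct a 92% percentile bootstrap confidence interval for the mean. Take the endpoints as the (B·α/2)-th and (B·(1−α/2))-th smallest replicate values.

α = 0.08; lower rank = 25 × 0.040 = 1; upper rank = 25 × 0.960 = 24.
The 1st smallest replicate is 184.3; the 24th is 283.4.

(184.3, 283.4)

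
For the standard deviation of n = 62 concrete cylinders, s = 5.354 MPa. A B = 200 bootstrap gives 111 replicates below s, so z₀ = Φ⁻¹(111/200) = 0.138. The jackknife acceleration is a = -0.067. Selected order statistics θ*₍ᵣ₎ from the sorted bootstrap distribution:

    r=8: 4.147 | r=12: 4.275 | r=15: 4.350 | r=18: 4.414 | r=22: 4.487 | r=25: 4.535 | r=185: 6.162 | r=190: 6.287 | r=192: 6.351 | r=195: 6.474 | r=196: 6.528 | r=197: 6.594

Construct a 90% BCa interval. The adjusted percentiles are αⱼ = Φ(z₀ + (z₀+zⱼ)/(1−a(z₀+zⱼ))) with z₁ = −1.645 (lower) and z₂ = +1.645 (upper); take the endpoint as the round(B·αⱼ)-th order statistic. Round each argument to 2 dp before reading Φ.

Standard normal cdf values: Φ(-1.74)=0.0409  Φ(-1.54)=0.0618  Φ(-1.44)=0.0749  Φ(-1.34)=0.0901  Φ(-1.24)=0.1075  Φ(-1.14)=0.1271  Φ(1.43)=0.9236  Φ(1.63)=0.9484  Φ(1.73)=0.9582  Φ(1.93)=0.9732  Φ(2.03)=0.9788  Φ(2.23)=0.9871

(4.275, 6.351)

Lower: z₀ + z₁ = 0.138 + (-1.645) = -1.507; 1 − a(z₀+z₁) = 1 − (-0.067)(-1.507) = 0.8990; argument = 0.138 + (-1.507)/0.8990 = -1.5382 → -1.54.
α₁ = Φ(-1.54) = 0.0618; rank = round(200 × 0.0618) = 12; θ*₍12₎ = 4.275.
Upper: z₀ + z₂ = 1.783; 1 − a(z₀+z₂) = 1.1195; argument = 1.7307 → 1.73; α₂ = 0.9582; rank = 192; θ*₍192₎ = 6.351.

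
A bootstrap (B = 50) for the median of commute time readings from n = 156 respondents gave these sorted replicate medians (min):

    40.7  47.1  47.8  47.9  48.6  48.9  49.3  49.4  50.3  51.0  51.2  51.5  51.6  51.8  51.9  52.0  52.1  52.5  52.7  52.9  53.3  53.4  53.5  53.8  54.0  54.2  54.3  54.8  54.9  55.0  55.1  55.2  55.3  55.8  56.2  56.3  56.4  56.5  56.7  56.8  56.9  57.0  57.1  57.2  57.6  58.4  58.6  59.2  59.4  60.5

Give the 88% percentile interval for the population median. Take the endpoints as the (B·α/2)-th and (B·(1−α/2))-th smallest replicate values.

α = 0.12; lower rank = 50 × 0.060 = 3; upper rank = 50 × 0.940 = 47.
The 3rd smallest replicate is 47.8; the 47th is 58.6.

(47.8, 58.6)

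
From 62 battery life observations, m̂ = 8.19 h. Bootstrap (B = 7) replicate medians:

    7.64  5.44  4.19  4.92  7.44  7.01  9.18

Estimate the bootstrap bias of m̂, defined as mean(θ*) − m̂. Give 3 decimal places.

mean(θ*) = (7.64 + 5.44 + 4.19 + 4.92 + 7.44 + 7.01 + 9.18) / 7 = 6.5457
bias = 6.5457 − 8.19

bias = −1.644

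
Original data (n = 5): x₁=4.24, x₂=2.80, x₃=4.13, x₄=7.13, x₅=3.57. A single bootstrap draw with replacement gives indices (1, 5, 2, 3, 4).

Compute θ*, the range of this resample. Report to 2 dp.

θ* = 4.33

Resample values: 4.24, 3.57, 2.80, 4.13, 7.13.
Range = 7.13 − 2.80 = 4.33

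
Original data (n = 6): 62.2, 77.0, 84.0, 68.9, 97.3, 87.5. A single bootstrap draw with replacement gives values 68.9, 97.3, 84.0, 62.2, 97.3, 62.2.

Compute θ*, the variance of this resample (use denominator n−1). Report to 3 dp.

θ* = 272.107

Mean = 78.6500; sum of squared deviations = 1360.5350
s² = 1360.5350 / 5 = 272.1070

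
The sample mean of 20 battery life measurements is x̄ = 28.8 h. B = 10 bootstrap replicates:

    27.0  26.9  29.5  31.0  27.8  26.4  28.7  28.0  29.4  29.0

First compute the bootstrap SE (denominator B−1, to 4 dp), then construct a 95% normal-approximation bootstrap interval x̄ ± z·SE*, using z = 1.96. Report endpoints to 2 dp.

Mean of replicates = 28.3700; sum of squared deviations = 18.1410; SE* = √(18.1410/9) = 1.4197
Margin = 1.96 × 1.4197 = 2.783
Interval: 28.8 ± 2.783

(26.02, 31.58)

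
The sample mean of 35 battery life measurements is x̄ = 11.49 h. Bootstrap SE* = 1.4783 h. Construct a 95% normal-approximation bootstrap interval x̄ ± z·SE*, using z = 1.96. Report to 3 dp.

Margin = 1.96 × 1.4783 = 2.8975
Interval: 11.49 ± 2.8975

(8.593, 14.387)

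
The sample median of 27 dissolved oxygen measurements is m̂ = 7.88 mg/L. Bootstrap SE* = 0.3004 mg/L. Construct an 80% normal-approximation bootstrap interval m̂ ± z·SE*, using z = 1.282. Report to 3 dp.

(7.495, 8.265)

Margin = 1.282 × 0.3004 = 0.3851
Interval: 7.88 ± 0.3851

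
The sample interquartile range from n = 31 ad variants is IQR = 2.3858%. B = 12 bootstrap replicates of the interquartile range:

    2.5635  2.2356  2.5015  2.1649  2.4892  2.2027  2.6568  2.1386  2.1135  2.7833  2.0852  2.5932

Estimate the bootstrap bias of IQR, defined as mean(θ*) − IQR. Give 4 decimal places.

mean(θ*) = (2.5635 + 2.2356 + 2.5015 + 2.1649 + 2.4892 + 2.2027 + 2.6568 + 2.1386 + 2.1135 + 2.7833 + 2.0852 + 2.5932) / 12 = 2.37733
bias = 2.37733 − 2.3858

bias = −0.0085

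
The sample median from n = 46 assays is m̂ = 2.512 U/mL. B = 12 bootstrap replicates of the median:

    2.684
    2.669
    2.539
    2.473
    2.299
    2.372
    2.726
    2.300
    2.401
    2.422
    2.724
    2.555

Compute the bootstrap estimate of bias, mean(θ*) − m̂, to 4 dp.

mean(θ*) = (2.684 + 2.669 + 2.539 + 2.473 + 2.299 + 2.372 + 2.726 + 2.300 + 2.401 + 2.422 + 2.724 + 2.555) / 12 = 2.51367
bias = 2.51367 − 2.512

bias = +0.0017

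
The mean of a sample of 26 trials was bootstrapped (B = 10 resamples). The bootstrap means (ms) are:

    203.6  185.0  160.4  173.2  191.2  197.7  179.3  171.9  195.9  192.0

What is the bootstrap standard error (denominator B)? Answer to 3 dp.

Bootstrap SE is the standard deviation of the 10 replicate means.
Mean of replicates: (203.6 + 185.0 + 160.4 + 173.2 + 191.2 + 197.7 + 179.3 + 171.9 + 195.9 + 192.0) / 10 = 1850.2000 / 10 = 185.0200
Sum of squared deviations: (+18.5800)² + (−0.0200)² + (−24.6200)² + (−11.8200)² + (+6.1800)² + (+12.6800)² + (−5.7200)² + (−13.1200)² + (+10.8800)² + (+6.9800)² = 1661.9960
Variance = 1661.9960 / 10 = 166.1996
SE* = √166.1996

SE* = 12.892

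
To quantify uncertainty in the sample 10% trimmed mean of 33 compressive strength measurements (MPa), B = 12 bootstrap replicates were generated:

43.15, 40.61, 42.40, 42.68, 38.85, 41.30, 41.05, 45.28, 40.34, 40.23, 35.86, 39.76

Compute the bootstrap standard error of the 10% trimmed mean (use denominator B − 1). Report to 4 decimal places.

SE* = 2.3656

Bootstrap SE is the standard deviation of the 12 replicate 10% trimmed means.
Mean of replicates: (43.15 + 40.61 + 42.40 + 42.68 + 38.85 + 41.30 + 41.05 + 45.28 + 40.34 + 40.23 + 35.86 + 39.76) / 12 = 491.51000 / 12 = 40.95917
Sum of squared deviations: (+2.19083)² + (−0.34917)² + (+1.44083)² + (+1.72083)² + (−2.10917)² + (+0.34083)² + (+0.09083)² + (+4.32083)² + (−0.61917)² + (−0.72917)² + (−5.09917)² + (−1.19917)² = 61.55609
Variance = 61.55609 / 11 = 5.59601
SE* = √5.59601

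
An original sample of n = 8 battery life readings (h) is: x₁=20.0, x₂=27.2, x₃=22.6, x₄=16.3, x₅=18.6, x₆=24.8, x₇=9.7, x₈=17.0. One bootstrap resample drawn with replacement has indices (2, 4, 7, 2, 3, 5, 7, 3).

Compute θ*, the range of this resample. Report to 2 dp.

θ* = 17.50

Resample values: 27.2, 16.3, 9.7, 27.2, 22.6, 18.6, 9.7, 22.6.
Range = 27.2 − 9.7 = 17.50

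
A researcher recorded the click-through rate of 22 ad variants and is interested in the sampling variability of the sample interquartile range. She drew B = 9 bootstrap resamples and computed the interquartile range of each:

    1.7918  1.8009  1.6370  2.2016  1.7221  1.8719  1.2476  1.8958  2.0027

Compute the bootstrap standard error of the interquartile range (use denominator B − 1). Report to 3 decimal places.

Bootstrap SE is the standard deviation of the 9 replicate interquartile ranges.
Mean of replicates: (1.7918 + 1.8009 + 1.6370 + 2.2016 + 1.7221 + 1.8719 + 1.2476 + 1.8958 + 2.0027) / 9 = 16.17140 / 9 = 1.79682
Sum of squared deviations: (−0.00502)² + (+0.00408)² + (−0.15982)² + (+0.40478)² + (−0.07472)² + (+0.07508)² + (−0.54922)² + (+0.09898)² + (+0.20588)² = 0.55448
Variance = 0.55448 / 8 = 0.06931
SE* = √0.06931

SE* = 0.263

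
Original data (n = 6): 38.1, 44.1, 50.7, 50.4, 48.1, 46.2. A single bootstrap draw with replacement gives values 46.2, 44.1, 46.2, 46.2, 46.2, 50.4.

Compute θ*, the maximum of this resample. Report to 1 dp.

Maximum = 50.4

θ* = 50.4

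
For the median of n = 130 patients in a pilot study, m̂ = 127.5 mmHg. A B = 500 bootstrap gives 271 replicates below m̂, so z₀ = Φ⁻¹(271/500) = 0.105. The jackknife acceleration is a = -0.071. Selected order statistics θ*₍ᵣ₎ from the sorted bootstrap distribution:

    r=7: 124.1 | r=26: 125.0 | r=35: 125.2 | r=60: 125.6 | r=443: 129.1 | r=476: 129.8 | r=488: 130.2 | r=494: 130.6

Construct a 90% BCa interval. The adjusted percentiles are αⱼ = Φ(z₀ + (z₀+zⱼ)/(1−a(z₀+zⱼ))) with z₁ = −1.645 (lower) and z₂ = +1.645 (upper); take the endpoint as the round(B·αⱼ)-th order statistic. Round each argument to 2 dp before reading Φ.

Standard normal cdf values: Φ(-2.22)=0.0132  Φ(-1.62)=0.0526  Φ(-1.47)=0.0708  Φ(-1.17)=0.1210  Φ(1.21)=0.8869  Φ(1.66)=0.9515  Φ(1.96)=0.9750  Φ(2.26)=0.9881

(125.0, 129.8)

Lower: z₀ + z₁ = 0.105 + (-1.645) = -1.540; 1 − a(z₀+z₁) = 1 − (-0.071)(-1.540) = 0.8907; argument = 0.105 + (-1.540)/0.8907 = -1.6241 → -1.62.
α₁ = Φ(-1.62) = 0.0526; rank = round(500 × 0.0526) = 26; θ*₍26₎ = 125.0.
Upper: z₀ + z₂ = 1.750; 1 − a(z₀+z₂) = 1.1242; argument = 1.6616 → 1.66; α₂ = 0.9515; rank = 476; θ*₍476₎ = 129.8.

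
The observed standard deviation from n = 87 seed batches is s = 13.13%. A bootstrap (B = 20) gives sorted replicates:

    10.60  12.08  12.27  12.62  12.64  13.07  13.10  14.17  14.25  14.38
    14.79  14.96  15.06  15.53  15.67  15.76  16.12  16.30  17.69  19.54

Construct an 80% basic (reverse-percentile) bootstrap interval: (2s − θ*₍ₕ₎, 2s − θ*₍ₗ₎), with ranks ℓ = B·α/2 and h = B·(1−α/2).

Percentile endpoints at ranks 2 and 18: θ*₍2₎ = 12.08, θ*₍18₎ = 16.30.
Basic interval reflects these around s:
  lower = 2 × 13.13 − 16.30 = 9.96
  upper = 2 × 13.13 − 12.08 = 14.18

(9.96, 14.18)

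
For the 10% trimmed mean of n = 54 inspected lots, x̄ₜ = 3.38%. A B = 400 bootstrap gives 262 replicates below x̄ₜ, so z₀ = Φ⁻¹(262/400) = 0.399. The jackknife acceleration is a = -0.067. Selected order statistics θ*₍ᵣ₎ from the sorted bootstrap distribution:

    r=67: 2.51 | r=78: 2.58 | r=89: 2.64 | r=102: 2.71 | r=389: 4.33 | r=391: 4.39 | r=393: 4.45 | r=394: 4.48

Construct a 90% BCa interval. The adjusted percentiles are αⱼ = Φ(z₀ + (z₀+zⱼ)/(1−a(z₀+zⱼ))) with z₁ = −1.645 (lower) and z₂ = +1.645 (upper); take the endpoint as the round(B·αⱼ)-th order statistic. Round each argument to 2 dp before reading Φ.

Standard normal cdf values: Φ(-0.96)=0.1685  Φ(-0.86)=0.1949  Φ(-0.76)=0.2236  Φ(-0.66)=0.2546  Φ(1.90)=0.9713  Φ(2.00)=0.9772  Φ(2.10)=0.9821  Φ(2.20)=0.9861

(2.51, 4.48)

Lower: z₀ + z₁ = 0.399 + (-1.645) = -1.246; 1 − a(z₀+z₁) = 1 − (-0.067)(-1.246) = 0.9165; argument = 0.399 + (-1.246)/0.9165 = -0.9605 → -0.96.
α₁ = Φ(-0.96) = 0.1685; rank = round(400 × 0.1685) = 67; θ*₍67₎ = 2.51.
Upper: z₀ + z₂ = 2.044; 1 − a(z₀+z₂) = 1.1369; argument = 2.1968 → 2.20; α₂ = 0.9861; rank = 394; θ*₍394₎ = 4.48.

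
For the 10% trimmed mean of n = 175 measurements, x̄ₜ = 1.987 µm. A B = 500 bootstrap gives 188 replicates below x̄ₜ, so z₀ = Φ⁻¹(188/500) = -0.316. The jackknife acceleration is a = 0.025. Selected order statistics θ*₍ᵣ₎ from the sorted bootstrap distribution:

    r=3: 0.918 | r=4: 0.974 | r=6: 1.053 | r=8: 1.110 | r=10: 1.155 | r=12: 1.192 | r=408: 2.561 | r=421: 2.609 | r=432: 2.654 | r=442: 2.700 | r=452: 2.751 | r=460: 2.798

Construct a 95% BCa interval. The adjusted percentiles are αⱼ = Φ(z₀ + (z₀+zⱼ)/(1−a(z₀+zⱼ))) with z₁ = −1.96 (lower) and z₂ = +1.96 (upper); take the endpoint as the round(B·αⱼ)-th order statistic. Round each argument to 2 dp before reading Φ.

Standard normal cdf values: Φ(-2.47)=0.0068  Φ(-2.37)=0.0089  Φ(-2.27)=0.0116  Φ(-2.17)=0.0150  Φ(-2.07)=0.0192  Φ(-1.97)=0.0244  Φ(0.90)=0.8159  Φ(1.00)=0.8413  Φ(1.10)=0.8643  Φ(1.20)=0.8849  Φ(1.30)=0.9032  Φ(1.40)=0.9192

Lower: z₀ + z₁ = -0.316 + (-1.960) = -2.276; 1 − a(z₀+z₁) = 1 − (0.025)(-2.276) = 1.0569; argument = -0.316 + (-2.276)/1.0569 = -2.4695 → -2.47.
α₁ = Φ(-2.47) = 0.0068; rank = round(500 × 0.0068) = 3; θ*₍3₎ = 0.918.
Upper: z₀ + z₂ = 1.644; 1 − a(z₀+z₂) = 0.9589; argument = 1.3985 → 1.40; α₂ = 0.9192; rank = 460; θ*₍460₎ = 2.798.

(0.918, 2.798)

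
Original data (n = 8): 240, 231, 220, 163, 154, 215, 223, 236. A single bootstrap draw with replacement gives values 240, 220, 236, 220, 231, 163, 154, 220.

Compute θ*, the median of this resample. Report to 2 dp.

Sorted: 154, 163, 220, 220, 220, 231, 236, 240
Median = average of the two middle values = 220.00

θ* = 220.00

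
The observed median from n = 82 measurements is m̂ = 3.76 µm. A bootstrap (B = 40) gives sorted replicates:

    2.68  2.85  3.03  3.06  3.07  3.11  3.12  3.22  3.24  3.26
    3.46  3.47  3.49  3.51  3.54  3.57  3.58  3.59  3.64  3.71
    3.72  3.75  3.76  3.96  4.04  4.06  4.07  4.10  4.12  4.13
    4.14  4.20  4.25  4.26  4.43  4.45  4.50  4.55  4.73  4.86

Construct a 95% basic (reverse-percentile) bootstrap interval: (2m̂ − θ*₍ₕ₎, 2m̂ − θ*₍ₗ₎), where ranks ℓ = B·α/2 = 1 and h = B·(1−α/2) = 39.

Percentile endpoints at ranks 1 and 39: θ*₍1₎ = 2.68, θ*₍39₎ = 4.73.
Basic interval reflects these around m̂:
  lower = 2 × 3.76 − 4.73 = 2.79
  upper = 2 × 3.76 − 2.68 = 4.84

(2.79, 4.84)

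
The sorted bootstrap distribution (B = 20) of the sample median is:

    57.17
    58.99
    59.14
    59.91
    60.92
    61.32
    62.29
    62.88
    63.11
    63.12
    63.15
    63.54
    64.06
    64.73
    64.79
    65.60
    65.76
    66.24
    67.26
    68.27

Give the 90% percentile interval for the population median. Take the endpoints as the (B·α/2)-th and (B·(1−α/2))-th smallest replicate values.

α = 0.10; lower rank = 20 × 0.050 = 1; upper rank = 20 × 0.950 = 19.
The 1st smallest replicate is 57.17; the 19th is 67.26.

(57.17, 67.26)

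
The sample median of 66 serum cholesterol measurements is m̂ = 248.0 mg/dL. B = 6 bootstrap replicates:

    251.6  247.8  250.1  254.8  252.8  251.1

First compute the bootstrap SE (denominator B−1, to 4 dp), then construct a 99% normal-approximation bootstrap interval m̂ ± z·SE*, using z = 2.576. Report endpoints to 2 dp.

(241.87, 254.13)

Mean of replicates = 251.3667; sum of squared deviations = 28.2933; SE* = √(28.2933/5) = 2.3788
Margin = 2.576 × 2.3788 = 6.128
Interval: 248.0 ± 6.128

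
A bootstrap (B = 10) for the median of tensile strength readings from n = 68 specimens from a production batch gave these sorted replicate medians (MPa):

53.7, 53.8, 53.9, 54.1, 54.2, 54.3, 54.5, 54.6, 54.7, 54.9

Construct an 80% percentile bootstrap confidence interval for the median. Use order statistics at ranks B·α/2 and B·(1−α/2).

α = 0.20; lower rank = 10 × 0.100 = 1; upper rank = 10 × 0.900 = 9.
The 1st smallest replicate is 53.7; the 9th is 54.7.

(53.7, 54.7)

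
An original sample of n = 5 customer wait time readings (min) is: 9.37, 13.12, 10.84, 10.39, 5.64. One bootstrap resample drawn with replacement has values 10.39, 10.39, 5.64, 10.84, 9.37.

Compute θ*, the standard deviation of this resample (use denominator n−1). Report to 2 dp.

Mean = 9.3260; sum of squared deviations = 18.1449
s² = 18.1449 / 4 = 4.5362
s = √4.5362 = 2.13

θ* = 2.13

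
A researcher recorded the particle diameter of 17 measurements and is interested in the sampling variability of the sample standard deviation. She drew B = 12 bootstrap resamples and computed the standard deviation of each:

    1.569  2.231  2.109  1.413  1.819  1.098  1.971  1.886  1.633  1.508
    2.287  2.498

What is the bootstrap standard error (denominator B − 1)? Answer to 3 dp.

Bootstrap SE is the standard deviation of the 12 replicate standard deviations.
Mean of replicates: (1.569 + 2.231 + 2.109 + 1.413 + 1.819 + 1.098 + 1.971 + 1.886 + 1.633 + 1.508 + 2.287 + 2.498) / 12 = 22.0220 / 12 = 1.8352
Sum of squared deviations: (−0.2662)² + (+0.3958)² + (+0.2738)² + (−0.4222)² + (−0.0162)² + (−0.7372)² + (+0.1358)² + (+0.0508)² + (−0.2022)² + (−0.3272)² + (+0.4518)² + (+0.6628)² = 1.8369
Variance = 1.8369 / 11 = 0.1670
SE* = √0.1670

SE* = 0.409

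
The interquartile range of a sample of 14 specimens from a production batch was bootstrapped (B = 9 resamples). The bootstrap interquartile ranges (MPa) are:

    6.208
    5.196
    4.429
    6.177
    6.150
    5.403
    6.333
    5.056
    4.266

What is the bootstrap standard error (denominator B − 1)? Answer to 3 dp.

Bootstrap SE is the standard deviation of the 9 replicate interquartile ranges.
Mean of replicates: (6.208 + 5.196 + 4.429 + 6.177 + 6.150 + 5.403 + 6.333 + 5.056 + 4.266) / 9 = 49.2180 / 9 = 5.4687
Sum of squared deviations: (+0.7393)² + (−0.2727)² + (−1.0397)² + (+0.7083)² + (+0.6813)² + (−0.0657)² + (+0.8643)² + (−0.4127)² + (−1.2027)² = 5.0359
Variance = 5.0359 / 8 = 0.6295
SE* = √0.6295

SE* = 0.793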